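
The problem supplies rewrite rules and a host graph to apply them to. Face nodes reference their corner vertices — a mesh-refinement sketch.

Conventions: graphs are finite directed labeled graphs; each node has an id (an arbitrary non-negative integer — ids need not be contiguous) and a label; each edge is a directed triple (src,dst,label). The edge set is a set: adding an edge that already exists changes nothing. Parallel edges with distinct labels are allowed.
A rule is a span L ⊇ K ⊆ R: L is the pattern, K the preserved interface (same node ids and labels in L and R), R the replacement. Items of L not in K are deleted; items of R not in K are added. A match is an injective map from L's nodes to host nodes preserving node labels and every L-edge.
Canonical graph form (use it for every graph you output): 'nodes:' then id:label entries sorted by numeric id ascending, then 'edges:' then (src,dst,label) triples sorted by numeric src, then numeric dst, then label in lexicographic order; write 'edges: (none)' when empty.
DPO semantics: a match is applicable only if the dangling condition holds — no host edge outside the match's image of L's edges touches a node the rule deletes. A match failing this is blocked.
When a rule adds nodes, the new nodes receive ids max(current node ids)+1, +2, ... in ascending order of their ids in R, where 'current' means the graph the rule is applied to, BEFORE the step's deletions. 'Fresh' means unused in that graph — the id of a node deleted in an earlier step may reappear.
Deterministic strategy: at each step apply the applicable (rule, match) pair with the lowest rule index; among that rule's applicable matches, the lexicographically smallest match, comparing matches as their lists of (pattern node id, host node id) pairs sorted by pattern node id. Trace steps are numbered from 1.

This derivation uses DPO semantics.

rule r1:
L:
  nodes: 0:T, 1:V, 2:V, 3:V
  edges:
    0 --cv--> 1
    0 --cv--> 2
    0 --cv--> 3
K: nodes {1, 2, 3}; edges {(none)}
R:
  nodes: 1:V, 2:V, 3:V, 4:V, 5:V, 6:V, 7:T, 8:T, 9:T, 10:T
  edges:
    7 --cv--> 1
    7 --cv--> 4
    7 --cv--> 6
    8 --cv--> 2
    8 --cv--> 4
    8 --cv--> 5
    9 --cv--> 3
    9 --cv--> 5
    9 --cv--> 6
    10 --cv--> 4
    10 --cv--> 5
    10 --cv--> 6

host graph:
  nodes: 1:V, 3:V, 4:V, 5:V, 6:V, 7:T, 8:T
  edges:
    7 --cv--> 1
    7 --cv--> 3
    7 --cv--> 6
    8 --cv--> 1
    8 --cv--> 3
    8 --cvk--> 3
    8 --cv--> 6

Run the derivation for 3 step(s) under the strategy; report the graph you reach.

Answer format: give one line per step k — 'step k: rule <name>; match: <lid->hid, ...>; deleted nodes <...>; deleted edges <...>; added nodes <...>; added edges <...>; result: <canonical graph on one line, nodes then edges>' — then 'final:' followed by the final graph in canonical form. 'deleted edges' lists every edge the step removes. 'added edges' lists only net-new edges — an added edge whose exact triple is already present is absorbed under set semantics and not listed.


step 1: rule r1; match: 0->7, 1->1, 2->3, 3->6; deleted nodes 7; deleted edges (7,1,cv); (7,3,cv); (7,6,cv); added nodes 9, 10, 11, 12, 13, 14, 15; added edges (12,1,cv); (12,9,cv); (12,11,cv); (13,3,cv); (13,9,cv); (13,10,cv); (14,6,cv); (14,10,cv); (14,11,cv); (15,9,cv); (15,10,cv); (15,11,cv); result: nodes: 1:V, 3:V, 4:V, 5:V, 6:V, 8:T, 9:V, 10:V, 11:V, 12:T, 13:T, 14:T, 15:T edges: (8,1,cv); (8,3,cv); (8,3,cvk); (8,6,cv); (12,1,cv); (12,9,cv); (12,11,cv); (13,3,cv); (13,9,cv); (13,10,cv); (14,6,cv); (14,10,cv); (14,11,cv); (15,9,cv); (15,10,cv); (15,11,cv)
step 2: rule r1; match: 0->12, 1->1, 2->9, 3->11; deleted nodes 12; deleted edges (12,1,cv); (12,9,cv); (12,11,cv); added nodes 16, 17, 18, 19, 20, 21, 22; added edges (19,1,cv); (19,16,cv); (19,18,cv); (20,9,cv); (20,16,cv); (20,17,cv); (21,11,cv); (21,17,cv); (21,18,cv); (22,16,cv); (22,17,cv); (22,18,cv); result: nodes: 1:V, 3:V, 4:V, 5:V, 6:V, 8:T, 9:V, 10:V, 11:V, 13:T, 14:T, 15:T, 16:V, 17:V, 18:V, 19:T, 20:T, 21:T, 22:T edges: (8,1,cv); (8,3,cv); (8,3,cvk); (8,6,cv); (13,3,cv); (13,9,cv); (13,10,cv); (14,6,cv); (14,10,cv); (14,11,cv); (15,9,cv); (15,10,cv); (15,11,cv); (19,1,cv); (19,16,cv); (19,18,cv); (20,9,cv); (20,16,cv); (20,17,cv); (21,11,cv); (21,17,cv); (21,18,cv); (22,16,cv); (22,17,cv); (22,18,cv)
step 3: rule r1; match: 0->13, 1->3, 2->9, 3->10; deleted nodes 13; deleted edges (13,3,cv); (13,9,cv); (13,10,cv); added nodes 23, 24, 25, 26, 27, 28, 29; added edges (26,3,cv); (26,23,cv); (26,25,cv); (27,9,cv); (27,23,cv); (27,24,cv); (28,10,cv); (28,24,cv); (28,25,cv); (29,23,cv); (29,24,cv); (29,25,cv); result: nodes: 1:V, 3:V, 4:V, 5:V, 6:V, 8:T, 9:V, 10:V, 11:V, 14:T, 15:T, 16:V, 17:V, 18:V, 19:T, 20:T, 21:T, 22:T, 23:V, 24:V, 25:V, 26:T, 27:T, 28:T, 29:T edges: (8,1,cv); (8,3,cv); (8,3,cvk); (8,6,cv); (14,6,cv); (14,10,cv); (14,11,cv); (15,9,cv); (15,10,cv); (15,11,cv); (19,1,cv); (19,16,cv); (19,18,cv); (20,9,cv); (20,16,cv); (20,17,cv); (21,11,cv); (21,17,cv); (21,18,cv); (22,16,cv); (22,17,cv); (22,18,cv); (26,3,cv); (26,23,cv); (26,25,cv); (27,9,cv); (27,23,cv); (27,24,cv); (28,10,cv); (28,24,cv); (28,25,cv); (29,23,cv); (29,24,cv); (29,25,cv)
final:
nodes: 1:V, 3:V, 4:V, 5:V, 6:V, 8:T, 9:V, 10:V, 11:V, 14:T, 15:T, 16:V, 17:V, 18:V, 19:T, 20:T, 21:T, 22:T, 23:V, 24:V, 25:V, 26:T, 27:T, 28:T, 29:T
edges: (8,1,cv); (8,3,cv); (8,3,cvk); (8,6,cv); (14,6,cv); (14,10,cv); (14,11,cv); (15,9,cv); (15,10,cv); (15,11,cv); (19,1,cv); (19,16,cv); (19,18,cv); (20,9,cv); (20,16,cv); (20,17,cv); (21,11,cv); (21,17,cv); (21,18,cv); (22,16,cv); (22,17,cv); (22,18,cv); (26,3,cv); (26,23,cv); (26,25,cv); (27,9,cv); (27,23,cv); (27,24,cv); (28,10,cv); (28,24,cv); (28,25,cv); (29,23,cv); (29,24,cv); (29,25,cv)


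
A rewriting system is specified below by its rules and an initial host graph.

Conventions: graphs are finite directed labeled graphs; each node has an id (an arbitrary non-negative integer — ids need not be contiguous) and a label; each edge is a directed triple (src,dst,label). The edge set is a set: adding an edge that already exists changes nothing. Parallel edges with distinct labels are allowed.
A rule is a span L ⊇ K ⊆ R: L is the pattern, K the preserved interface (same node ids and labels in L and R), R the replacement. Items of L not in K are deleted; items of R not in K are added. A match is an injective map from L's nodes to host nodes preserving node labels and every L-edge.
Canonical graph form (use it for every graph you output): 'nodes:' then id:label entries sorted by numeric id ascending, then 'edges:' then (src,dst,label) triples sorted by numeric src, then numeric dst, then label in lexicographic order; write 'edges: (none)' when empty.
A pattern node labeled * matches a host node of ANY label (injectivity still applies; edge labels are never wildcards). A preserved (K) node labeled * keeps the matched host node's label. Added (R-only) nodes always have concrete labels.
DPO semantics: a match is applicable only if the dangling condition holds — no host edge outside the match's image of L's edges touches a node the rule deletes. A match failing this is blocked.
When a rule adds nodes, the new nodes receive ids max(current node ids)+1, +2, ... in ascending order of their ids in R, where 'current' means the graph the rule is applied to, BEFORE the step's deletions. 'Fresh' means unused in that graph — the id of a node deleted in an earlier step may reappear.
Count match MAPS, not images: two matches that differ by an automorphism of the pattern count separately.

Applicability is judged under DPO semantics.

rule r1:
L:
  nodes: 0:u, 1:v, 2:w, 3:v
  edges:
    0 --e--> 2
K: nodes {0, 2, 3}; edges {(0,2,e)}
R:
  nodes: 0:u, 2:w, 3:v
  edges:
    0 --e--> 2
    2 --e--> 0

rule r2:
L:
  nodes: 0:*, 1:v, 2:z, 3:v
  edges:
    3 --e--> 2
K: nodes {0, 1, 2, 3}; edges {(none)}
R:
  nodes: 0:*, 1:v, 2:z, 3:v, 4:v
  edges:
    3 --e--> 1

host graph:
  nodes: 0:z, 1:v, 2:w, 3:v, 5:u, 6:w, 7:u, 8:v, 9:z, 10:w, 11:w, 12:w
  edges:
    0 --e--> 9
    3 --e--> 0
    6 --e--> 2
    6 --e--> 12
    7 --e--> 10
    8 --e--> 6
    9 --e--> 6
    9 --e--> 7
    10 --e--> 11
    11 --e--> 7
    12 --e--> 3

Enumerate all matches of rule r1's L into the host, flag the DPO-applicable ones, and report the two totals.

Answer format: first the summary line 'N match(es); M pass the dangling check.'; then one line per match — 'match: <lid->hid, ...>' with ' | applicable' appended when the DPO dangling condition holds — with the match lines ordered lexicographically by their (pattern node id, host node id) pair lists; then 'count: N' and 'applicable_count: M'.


6 match(es); 2 pass the dangling check.
match: 0->7, 1->1, 2->10, 3->3 | applicable
match: 0->7, 1->1, 2->10, 3->8 | applicable
match: 0->7, 1->3, 2->10, 3->1
match: 0->7, 1->3, 2->10, 3->8
match: 0->7, 1->8, 2->10, 3->1
match: 0->7, 1->8, 2->10, 3->3
count: 6
applicable_count: 2


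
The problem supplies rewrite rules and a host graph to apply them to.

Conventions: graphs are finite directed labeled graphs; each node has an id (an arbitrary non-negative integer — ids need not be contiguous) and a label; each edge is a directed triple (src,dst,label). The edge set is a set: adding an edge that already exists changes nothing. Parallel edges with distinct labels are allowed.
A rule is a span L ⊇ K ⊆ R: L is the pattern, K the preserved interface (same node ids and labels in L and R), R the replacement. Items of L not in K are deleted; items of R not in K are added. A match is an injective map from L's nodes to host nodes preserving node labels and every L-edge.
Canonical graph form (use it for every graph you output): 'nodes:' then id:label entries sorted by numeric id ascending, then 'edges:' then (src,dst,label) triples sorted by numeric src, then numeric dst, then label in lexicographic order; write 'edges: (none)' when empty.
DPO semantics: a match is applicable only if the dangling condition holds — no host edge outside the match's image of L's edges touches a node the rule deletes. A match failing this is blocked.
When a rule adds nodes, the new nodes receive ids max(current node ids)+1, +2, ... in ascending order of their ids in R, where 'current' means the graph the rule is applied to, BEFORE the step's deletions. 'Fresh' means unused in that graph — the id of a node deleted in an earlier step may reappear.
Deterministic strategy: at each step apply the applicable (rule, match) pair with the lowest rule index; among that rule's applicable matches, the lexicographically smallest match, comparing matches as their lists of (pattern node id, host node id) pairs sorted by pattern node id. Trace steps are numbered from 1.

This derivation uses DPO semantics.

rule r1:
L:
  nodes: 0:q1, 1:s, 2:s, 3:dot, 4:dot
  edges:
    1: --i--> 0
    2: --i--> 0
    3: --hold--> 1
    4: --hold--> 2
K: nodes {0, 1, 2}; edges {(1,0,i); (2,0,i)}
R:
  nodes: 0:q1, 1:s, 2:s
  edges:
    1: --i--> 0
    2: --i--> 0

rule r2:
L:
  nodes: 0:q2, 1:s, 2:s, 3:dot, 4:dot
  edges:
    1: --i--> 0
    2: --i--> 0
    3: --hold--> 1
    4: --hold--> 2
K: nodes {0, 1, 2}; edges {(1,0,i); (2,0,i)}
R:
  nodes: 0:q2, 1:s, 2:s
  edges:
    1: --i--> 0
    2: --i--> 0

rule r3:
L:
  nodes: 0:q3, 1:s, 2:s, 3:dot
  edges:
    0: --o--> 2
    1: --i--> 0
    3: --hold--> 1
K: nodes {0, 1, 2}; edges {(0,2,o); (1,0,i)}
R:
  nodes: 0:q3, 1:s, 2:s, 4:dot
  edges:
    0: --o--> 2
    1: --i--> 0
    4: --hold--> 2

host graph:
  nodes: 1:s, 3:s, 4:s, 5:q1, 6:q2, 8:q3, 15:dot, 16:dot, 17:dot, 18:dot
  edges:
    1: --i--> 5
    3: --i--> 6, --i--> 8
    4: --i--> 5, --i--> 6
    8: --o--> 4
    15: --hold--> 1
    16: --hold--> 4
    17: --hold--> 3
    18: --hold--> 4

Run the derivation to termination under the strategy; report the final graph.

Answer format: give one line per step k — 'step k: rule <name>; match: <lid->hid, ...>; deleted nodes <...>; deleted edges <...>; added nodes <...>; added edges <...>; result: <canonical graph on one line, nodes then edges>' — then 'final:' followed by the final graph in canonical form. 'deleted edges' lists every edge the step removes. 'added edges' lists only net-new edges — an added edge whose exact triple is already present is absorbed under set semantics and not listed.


step 1: rule r1; match: 0->5, 1->1, 2->4, 3->15, 4->16; deleted nodes 15, 16; deleted edges (15,1,hold); (16,4,hold); added nodes (none); added edges (none); result: nodes: 1:s, 3:s, 4:s, 5:q1, 6:q2, 8:q3, 17:dot, 18:dot edges: (1,5,i); (3,6,i); (3,8,i); (4,5,i); (4,6,i); (8,4,o); (17,3,hold); (18,4,hold)
step 2: rule r2; match: 0->6, 1->3, 2->4, 3->17, 4->18; deleted nodes 17, 18; deleted edges (17,3,hold); (18,4,hold); added nodes (none); added edges (none); result: nodes: 1:s, 3:s, 4:s, 5:q1, 6:q2, 8:q3 edges: (1,5,i); (3,6,i); (3,8,i); (4,5,i); (4,6,i); (8,4,o)
final:
nodes: 1:s, 3:s, 4:s, 5:q1, 6:q2, 8:q3
edges: (1,5,i); (3,6,i); (3,8,i); (4,5,i); (4,6,i); (8,4,o)


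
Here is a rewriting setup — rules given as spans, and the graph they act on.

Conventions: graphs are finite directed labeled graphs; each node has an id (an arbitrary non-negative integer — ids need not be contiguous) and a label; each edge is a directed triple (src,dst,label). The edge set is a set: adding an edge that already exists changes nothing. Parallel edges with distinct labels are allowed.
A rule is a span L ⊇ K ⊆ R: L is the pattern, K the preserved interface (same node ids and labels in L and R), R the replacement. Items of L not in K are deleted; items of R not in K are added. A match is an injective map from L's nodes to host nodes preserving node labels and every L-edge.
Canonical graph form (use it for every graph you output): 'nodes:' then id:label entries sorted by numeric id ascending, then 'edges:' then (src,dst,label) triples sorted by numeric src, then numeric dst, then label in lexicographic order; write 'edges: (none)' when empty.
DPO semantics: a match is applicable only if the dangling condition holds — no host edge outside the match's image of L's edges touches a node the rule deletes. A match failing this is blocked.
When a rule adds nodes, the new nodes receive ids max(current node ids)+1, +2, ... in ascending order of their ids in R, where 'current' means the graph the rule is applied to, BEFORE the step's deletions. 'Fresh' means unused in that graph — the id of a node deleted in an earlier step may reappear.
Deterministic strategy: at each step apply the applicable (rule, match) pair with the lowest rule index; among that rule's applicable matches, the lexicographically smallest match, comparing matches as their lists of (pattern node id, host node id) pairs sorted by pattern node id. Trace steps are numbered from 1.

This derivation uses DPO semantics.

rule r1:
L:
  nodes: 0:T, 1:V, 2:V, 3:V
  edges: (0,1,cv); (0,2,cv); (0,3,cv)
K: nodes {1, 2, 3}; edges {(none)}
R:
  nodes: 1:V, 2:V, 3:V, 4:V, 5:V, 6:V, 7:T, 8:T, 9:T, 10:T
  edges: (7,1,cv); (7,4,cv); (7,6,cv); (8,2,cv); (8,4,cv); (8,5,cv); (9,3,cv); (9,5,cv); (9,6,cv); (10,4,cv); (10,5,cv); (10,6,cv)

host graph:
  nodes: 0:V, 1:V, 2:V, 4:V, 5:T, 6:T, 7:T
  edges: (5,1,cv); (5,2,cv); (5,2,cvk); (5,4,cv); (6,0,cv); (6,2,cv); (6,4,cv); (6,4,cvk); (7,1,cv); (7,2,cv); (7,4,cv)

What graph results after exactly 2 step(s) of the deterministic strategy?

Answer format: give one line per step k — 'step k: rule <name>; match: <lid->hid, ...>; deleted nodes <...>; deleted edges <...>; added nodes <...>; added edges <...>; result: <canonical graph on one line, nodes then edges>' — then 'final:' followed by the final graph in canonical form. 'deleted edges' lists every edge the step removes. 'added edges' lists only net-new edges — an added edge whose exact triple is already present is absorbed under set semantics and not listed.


step 1: rule r1; match: 0->7, 1->1, 2->2, 3->4; deleted nodes 7; deleted edges (7,1,cv); (7,2,cv); (7,4,cv); added nodes 8, 9, 10, 11, 12, 13, 14; added edges (11,1,cv); (11,8,cv); (11,10,cv); (12,2,cv); (12,8,cv); (12,9,cv); (13,4,cv); (13,9,cv); (13,10,cv); (14,8,cv); (14,9,cv); (14,10,cv); result: nodes: 0:V, 1:V, 2:V, 4:V, 5:T, 6:T, 8:V, 9:V, 10:V, 11:T, 12:T, 13:T, 14:T edges: (5,1,cv); (5,2,cv); (5,2,cvk); (5,4,cv); (6,0,cv); (6,2,cv); (6,4,cv); (6,4,cvk); (11,1,cv); (11,8,cv); (11,10,cv); (12,2,cv); (12,8,cv); (12,9,cv); (13,4,cv); (13,9,cv); (13,10,cv); (14,8,cv); (14,9,cv); (14,10,cv)
step 2: rule r1; match: 0->11, 1->1, 2->8, 3->10; deleted nodes 11; deleted edges (11,1,cv); (11,8,cv); (11,10,cv); added nodes 15, 16, 17, 18, 19, 20, 21; added edges (18,1,cv); (18,15,cv); (18,17,cv); (19,8,cv); (19,15,cv); (19,16,cv); (20,10,cv); (20,16,cv); (20,17,cv); (21,15,cv); (21,16,cv); (21,17,cv); result: nodes: 0:V, 1:V, 2:V, 4:V, 5:T, 6:T, 8:V, 9:V, 10:V, 12:T, 13:T, 14:T, 15:V, 16:V, 17:V, 18:T, 19:T, 20:T, 21:T edges: (5,1,cv); (5,2,cv); (5,2,cvk); (5,4,cv); (6,0,cv); (6,2,cv); (6,4,cv); (6,4,cvk); (12,2,cv); (12,8,cv); (12,9,cv); (13,4,cv); (13,9,cv); (13,10,cv); (14,8,cv); (14,9,cv); (14,10,cv); (18,1,cv); (18,15,cv); (18,17,cv); (19,8,cv); (19,15,cv); (19,16,cv); (20,10,cv); (20,16,cv); (20,17,cv); (21,15,cv); (21,16,cv); (21,17,cv)
final:
nodes: 0:V, 1:V, 2:V, 4:V, 5:T, 6:T, 8:V, 9:V, 10:V, 12:T, 13:T, 14:T, 15:V, 16:V, 17:V, 18:T, 19:T, 20:T, 21:T
edges: (5,1,cv); (5,2,cv); (5,2,cvk); (5,4,cv); (6,0,cv); (6,2,cv); (6,4,cv); (6,4,cvk); (12,2,cv); (12,8,cv); (12,9,cv); (13,4,cv); (13,9,cv); (13,10,cv); (14,8,cv); (14,9,cv); (14,10,cv); (18,1,cv); (18,15,cv); (18,17,cv); (19,8,cv); (19,15,cv); (19,16,cv); (20,10,cv); (20,16,cv); (20,17,cv); (21,15,cv); (21,16,cv); (21,17,cv)


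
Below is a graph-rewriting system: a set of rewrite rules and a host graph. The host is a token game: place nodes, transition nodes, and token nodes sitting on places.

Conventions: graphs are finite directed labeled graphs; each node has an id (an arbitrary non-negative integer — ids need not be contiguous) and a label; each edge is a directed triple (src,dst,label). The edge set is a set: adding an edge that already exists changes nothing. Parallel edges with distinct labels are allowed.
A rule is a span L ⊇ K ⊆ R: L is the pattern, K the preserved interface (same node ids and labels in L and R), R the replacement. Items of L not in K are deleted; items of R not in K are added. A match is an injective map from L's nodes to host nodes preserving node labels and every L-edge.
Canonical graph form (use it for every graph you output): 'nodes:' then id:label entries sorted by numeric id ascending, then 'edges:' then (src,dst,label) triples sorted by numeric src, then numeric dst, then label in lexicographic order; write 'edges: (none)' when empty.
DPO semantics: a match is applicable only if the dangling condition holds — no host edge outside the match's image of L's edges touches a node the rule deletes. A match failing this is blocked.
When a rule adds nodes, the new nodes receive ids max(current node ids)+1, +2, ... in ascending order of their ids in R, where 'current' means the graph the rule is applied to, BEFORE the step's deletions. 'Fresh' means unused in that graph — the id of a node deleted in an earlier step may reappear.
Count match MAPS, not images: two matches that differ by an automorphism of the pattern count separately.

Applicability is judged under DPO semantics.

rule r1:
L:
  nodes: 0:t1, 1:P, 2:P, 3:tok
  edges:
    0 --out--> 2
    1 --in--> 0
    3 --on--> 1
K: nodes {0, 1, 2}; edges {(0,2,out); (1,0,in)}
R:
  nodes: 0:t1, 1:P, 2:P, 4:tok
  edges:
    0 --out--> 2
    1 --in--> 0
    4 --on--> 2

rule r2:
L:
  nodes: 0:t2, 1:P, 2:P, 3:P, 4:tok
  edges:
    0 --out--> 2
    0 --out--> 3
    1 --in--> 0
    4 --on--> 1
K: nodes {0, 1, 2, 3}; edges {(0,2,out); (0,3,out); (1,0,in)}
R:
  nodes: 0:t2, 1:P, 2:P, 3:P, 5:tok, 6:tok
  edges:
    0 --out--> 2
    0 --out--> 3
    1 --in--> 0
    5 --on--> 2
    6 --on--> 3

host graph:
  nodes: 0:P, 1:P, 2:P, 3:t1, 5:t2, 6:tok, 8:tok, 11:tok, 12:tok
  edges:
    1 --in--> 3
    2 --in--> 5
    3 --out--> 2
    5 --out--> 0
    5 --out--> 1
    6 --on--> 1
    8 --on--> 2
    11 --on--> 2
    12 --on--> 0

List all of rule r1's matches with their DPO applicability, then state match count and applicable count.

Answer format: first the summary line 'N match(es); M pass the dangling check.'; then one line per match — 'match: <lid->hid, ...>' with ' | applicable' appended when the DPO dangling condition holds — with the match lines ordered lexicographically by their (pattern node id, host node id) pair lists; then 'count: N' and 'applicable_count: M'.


1 match(es); 1 pass the dangling check.
match: 0->3, 1->1, 2->2, 3->6 | applicable
count: 1
applicable_count: 1


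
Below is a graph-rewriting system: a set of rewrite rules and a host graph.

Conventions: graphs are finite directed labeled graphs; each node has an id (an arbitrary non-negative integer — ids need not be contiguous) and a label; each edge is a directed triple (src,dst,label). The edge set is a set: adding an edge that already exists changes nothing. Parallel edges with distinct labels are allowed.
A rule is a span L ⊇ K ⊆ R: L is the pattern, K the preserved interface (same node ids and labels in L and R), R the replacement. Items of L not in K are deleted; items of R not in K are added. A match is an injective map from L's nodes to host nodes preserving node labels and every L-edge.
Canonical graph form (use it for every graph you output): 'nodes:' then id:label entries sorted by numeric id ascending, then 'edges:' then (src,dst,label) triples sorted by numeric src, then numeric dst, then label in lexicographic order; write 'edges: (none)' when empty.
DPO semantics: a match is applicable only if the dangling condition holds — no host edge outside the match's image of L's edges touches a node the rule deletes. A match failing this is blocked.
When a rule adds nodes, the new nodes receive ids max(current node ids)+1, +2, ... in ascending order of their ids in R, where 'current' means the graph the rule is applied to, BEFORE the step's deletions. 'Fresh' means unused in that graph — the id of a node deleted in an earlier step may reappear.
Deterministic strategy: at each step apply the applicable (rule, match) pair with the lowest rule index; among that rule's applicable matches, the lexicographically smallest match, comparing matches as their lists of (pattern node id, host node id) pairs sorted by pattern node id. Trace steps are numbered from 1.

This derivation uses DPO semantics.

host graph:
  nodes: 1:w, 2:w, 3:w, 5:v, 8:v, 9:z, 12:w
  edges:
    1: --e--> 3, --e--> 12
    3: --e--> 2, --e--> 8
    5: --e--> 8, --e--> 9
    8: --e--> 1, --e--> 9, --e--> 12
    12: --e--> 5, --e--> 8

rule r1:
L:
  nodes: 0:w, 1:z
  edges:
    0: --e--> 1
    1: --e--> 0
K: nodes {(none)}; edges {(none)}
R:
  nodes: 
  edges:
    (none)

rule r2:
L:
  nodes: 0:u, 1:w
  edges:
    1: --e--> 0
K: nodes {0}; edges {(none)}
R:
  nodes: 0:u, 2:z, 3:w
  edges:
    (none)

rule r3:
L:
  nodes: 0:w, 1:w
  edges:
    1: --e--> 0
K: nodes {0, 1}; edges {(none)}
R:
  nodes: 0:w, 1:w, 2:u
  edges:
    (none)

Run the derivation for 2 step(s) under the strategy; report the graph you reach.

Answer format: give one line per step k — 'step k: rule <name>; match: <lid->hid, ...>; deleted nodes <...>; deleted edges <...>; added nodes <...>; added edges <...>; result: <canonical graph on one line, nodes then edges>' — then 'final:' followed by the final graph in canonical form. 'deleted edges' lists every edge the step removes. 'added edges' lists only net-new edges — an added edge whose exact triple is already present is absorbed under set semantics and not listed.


step 1: rule r3; match: 0->2, 1->3; deleted nodes (none); deleted edges (3,2,e); added nodes 13; added edges (none); result: nodes: 1:w, 2:w, 3:w, 5:v, 8:v, 9:z, 12:w, 13:u edges: (1,3,e); (1,12,e); (3,8,e); (5,8,e); (5,9,e); (8,1,e); (8,9,e); (8,12,e); (12,5,e); (12,8,e)
step 2: rule r3; match: 0->3, 1->1; deleted nodes (none); deleted edges (1,3,e); added nodes 14; added edges (none); result: nodes: 1:w, 2:w, 3:w, 5:v, 8:v, 9:z, 12:w, 13:u, 14:u edges: (1,12,e); (3,8,e); (5,8,e); (5,9,e); (8,1,e); (8,9,e); (8,12,e); (12,5,e); (12,8,e)
final:
nodes: 1:w, 2:w, 3:w, 5:v, 8:v, 9:z, 12:w, 13:u, 14:u
edges: (1,12,e); (3,8,e); (5,8,e); (5,9,e); (8,1,e); (8,9,e); (8,12,e); (12,5,e); (12,8,e)


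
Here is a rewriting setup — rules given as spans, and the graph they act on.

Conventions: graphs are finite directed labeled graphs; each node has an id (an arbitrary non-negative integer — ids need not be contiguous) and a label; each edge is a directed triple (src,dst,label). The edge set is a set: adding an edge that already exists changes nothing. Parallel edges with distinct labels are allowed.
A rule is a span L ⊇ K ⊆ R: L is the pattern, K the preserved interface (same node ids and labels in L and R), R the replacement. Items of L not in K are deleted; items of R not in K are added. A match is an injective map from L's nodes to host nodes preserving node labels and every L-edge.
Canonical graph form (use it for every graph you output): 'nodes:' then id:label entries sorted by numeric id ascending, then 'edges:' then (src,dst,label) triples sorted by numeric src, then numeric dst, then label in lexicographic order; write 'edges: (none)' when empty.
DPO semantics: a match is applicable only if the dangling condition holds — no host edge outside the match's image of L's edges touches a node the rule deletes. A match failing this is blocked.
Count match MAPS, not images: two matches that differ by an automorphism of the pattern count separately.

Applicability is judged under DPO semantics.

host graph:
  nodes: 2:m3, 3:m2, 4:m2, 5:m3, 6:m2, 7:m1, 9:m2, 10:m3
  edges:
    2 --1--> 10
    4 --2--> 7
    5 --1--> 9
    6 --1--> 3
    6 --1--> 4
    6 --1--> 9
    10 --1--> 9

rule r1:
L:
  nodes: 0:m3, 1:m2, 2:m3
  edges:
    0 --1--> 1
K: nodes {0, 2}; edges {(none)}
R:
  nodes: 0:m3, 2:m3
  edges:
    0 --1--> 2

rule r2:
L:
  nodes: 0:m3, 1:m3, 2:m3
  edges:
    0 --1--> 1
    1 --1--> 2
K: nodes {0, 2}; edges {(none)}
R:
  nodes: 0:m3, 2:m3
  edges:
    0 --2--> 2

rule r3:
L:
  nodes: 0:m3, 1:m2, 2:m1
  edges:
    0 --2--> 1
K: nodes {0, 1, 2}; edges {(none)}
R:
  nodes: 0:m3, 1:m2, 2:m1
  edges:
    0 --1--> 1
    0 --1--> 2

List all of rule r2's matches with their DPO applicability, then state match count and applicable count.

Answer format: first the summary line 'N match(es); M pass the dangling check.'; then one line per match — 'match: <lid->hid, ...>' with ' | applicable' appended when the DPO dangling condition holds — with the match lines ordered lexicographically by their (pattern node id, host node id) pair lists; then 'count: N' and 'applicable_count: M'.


0 match(es); 0 pass the dangling check.
count: 0
applicable_count: 0


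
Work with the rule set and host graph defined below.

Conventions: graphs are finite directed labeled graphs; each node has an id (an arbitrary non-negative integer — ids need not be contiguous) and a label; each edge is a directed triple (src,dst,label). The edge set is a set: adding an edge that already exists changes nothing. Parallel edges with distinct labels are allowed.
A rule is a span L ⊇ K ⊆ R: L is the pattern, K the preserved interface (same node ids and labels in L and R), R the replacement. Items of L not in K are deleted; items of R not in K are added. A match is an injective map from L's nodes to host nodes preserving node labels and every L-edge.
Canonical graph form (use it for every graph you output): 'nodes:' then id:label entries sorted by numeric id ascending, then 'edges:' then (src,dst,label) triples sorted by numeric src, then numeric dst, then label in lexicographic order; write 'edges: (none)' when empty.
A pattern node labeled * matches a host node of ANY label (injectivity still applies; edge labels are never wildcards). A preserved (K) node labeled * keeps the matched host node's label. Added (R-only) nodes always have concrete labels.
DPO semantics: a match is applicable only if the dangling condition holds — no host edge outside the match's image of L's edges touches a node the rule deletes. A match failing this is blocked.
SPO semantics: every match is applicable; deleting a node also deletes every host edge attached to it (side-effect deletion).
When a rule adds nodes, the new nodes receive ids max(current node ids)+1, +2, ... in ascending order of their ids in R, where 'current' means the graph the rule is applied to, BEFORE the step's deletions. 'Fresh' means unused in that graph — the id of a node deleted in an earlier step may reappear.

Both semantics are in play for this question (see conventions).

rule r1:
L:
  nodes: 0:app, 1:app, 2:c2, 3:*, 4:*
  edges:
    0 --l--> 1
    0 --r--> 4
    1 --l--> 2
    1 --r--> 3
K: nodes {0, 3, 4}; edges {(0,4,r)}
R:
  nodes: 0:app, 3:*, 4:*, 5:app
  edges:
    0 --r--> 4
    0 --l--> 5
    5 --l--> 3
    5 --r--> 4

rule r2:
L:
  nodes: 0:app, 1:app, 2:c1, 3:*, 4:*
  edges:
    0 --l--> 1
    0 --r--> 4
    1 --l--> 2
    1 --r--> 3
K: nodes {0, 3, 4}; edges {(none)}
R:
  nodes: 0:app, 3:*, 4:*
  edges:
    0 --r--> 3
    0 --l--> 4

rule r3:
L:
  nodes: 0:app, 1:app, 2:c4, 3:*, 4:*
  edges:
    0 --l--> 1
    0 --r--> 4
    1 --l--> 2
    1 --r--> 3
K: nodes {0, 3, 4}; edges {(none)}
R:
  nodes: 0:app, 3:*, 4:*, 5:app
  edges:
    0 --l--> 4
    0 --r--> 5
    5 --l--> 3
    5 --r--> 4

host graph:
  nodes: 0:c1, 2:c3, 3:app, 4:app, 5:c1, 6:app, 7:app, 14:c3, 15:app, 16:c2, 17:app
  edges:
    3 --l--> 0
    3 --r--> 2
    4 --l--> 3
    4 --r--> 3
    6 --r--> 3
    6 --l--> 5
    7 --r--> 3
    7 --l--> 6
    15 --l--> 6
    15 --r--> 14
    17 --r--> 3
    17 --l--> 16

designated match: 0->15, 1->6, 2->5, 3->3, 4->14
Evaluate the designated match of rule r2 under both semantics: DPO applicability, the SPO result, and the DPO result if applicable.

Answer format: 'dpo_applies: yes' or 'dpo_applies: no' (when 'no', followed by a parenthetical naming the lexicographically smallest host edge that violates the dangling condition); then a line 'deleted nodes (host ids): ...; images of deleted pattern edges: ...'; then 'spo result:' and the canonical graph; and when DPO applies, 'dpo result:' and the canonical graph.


dpo_applies: no
(the rule deletes node 6, which keeps host edge (7,6,l) outside the match image — the dangling condition fails, DPO blocks; SPO proceeds and side-deletes such edges)
deleted nodes (host ids): 5, 6; images of deleted pattern edges: (6,3,r); (6,5,l); (15,6,l); (15,14,r)
spo result:
nodes: 0:c1, 2:c3, 3:app, 4:app, 7:app, 14:c3, 15:app, 16:c2, 17:app
edges: (3,0,l); (3,2,r); (4,3,l); (4,3,r); (7,3,r); (15,3,r); (15,14,l); (17,3,r); (17,16,l)


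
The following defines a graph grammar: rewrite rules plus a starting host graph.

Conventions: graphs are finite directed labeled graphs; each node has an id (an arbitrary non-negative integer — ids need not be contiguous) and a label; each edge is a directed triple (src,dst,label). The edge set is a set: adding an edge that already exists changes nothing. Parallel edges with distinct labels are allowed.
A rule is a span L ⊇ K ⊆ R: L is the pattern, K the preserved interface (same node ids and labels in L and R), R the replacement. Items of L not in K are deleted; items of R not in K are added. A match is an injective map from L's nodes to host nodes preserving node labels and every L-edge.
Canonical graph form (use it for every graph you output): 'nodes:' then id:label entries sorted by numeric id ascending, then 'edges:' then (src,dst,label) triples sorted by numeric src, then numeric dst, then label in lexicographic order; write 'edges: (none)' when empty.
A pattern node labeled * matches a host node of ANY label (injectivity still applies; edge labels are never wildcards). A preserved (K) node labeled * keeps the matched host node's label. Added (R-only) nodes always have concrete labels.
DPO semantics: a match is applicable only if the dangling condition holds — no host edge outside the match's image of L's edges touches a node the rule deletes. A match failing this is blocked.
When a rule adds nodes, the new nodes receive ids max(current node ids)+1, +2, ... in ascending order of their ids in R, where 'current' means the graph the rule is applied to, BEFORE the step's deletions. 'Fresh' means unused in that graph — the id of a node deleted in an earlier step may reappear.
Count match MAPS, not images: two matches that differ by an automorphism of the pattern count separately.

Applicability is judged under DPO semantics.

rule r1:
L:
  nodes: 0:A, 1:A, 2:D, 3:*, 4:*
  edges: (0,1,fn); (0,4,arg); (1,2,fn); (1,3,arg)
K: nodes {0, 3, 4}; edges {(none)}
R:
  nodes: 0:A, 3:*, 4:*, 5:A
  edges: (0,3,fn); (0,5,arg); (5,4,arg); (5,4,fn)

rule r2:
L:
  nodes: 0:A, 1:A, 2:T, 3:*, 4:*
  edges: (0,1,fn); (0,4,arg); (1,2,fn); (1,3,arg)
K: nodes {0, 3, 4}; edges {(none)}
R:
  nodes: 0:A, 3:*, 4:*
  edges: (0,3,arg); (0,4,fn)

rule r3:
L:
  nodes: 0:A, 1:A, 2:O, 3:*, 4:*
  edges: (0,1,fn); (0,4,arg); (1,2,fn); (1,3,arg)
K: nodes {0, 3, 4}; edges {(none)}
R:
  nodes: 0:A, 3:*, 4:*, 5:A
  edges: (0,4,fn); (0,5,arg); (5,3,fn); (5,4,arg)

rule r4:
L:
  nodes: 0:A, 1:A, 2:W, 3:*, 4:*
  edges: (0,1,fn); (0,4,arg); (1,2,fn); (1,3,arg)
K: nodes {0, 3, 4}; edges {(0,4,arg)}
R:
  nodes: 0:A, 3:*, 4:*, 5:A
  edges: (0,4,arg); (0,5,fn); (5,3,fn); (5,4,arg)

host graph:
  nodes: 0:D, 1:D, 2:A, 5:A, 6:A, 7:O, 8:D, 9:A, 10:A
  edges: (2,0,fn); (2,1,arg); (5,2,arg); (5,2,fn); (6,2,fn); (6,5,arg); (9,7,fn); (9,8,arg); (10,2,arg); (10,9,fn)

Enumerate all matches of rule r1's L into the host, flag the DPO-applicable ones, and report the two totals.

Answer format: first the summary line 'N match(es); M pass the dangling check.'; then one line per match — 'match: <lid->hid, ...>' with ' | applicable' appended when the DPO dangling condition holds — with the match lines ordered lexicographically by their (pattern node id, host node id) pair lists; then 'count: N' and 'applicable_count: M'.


1 match(es); 0 pass the dangling check.
match: 0->6, 1->2, 2->0, 3->1, 4->5
count: 1
applicable_count: 0


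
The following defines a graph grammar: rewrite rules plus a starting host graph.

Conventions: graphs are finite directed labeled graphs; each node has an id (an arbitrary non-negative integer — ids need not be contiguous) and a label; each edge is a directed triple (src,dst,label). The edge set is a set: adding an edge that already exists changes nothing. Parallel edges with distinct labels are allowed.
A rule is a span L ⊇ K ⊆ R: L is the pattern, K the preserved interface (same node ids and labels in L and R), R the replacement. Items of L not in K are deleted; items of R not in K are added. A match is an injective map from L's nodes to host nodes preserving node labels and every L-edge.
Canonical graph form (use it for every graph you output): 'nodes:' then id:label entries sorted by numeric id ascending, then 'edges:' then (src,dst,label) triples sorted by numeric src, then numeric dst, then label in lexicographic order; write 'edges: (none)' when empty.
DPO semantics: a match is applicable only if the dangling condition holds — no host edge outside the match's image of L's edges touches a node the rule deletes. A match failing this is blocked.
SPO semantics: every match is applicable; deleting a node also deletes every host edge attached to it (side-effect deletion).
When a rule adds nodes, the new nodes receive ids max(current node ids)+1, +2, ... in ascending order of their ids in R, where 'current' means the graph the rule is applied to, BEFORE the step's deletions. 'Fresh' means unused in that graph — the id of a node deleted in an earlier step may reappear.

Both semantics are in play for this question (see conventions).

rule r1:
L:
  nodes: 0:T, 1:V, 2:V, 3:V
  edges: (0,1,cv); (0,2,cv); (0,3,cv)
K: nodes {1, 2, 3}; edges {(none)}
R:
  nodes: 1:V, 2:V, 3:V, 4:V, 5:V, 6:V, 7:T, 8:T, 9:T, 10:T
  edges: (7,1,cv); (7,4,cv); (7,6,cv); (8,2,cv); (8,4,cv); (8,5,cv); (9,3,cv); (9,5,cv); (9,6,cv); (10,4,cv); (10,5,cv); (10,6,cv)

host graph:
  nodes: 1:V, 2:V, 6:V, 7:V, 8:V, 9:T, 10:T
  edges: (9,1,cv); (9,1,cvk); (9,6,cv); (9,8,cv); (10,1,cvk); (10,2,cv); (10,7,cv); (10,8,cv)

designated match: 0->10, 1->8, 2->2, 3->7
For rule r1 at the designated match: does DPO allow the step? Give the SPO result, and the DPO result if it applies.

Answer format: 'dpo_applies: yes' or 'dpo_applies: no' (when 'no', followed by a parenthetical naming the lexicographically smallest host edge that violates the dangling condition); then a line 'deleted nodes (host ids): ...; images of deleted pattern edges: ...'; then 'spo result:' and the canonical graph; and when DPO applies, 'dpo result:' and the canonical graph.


dpo_applies: no
(the rule deletes node 10, which keeps host edge (10,1,cvk) outside the match image — the dangling condition fails, DPO blocks; SPO proceeds and side-deletes such edges)
deleted nodes (host ids): 10; images of deleted pattern edges: (10,2,cv); (10,7,cv); (10,8,cv)
spo result:
nodes: 1:V, 2:V, 6:V, 7:V, 8:V, 9:T, 11:V, 12:V, 13:V, 14:T, 15:T, 16:T, 17:T
edges: (9,1,cv); (9,1,cvk); (9,6,cv); (9,8,cv); (14,8,cv); (14,11,cv); (14,13,cv); (15,2,cv); (15,11,cv); (15,12,cv); (16,7,cv); (16,12,cv); (16,13,cv); (17,11,cv); (17,12,cv); (17,13,cv)


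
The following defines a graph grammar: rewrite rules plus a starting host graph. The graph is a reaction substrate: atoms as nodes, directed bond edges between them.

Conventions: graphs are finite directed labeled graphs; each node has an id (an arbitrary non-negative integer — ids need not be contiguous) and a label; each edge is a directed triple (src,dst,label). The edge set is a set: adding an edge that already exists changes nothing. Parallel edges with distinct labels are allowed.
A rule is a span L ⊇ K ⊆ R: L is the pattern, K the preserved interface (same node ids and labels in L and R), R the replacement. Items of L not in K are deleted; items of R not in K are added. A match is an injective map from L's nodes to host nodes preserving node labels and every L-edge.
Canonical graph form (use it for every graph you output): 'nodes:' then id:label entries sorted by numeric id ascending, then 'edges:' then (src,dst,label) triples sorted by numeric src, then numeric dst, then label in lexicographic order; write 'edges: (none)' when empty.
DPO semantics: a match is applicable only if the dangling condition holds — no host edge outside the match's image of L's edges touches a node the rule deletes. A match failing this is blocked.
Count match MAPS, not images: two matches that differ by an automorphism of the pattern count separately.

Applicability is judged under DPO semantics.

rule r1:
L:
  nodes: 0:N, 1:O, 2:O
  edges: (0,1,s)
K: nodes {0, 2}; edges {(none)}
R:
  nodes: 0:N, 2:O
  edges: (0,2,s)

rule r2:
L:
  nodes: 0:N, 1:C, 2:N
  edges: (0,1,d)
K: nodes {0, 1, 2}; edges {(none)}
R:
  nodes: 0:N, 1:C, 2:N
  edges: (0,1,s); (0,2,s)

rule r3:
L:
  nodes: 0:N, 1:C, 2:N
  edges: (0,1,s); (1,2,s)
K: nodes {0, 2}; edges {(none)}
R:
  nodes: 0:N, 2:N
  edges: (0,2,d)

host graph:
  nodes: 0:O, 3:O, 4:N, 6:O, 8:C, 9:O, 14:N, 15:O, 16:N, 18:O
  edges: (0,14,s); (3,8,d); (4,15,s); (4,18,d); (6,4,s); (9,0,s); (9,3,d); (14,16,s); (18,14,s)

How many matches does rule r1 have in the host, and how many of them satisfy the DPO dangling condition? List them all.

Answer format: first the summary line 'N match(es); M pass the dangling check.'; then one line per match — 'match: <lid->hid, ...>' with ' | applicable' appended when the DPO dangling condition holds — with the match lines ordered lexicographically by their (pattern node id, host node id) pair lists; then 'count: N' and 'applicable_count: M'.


5 match(es); 5 pass the dangling check.
match: 0->4, 1->15, 2->0 | applicable
match: 0->4, 1->15, 2->3 | applicable
match: 0->4, 1->15, 2->6 | applicable
match: 0->4, 1->15, 2->9 | applicable
match: 0->4, 1->15, 2->18 | applicable
count: 5
applicable_count: 5


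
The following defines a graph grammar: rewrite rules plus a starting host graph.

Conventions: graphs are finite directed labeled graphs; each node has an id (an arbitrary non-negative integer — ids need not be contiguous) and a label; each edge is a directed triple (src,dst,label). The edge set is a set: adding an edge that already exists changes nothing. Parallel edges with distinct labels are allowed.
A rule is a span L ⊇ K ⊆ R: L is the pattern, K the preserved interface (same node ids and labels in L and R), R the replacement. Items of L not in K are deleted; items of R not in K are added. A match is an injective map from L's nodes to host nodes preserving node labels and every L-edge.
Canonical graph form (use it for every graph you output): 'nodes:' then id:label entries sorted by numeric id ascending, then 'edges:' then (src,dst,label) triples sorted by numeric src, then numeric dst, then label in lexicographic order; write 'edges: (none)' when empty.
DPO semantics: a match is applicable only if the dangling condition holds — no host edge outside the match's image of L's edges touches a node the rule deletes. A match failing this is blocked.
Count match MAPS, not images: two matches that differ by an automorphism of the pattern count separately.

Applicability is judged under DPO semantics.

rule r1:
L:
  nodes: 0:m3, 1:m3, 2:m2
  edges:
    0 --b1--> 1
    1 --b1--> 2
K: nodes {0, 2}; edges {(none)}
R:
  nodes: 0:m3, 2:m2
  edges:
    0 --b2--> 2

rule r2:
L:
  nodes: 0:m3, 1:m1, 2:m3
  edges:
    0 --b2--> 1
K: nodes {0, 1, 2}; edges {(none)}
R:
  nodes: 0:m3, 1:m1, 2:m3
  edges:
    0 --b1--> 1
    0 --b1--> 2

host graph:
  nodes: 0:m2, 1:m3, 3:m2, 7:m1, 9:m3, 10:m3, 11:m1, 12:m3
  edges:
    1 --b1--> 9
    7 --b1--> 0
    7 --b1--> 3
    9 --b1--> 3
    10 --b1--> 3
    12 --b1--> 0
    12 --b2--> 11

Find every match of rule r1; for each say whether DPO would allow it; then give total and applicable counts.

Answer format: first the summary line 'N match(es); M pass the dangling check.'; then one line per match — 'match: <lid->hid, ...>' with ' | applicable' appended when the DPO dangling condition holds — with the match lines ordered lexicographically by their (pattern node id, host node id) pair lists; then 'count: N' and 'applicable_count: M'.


1 match(es); 1 pass the dangling check.
match: 0->1, 1->9, 2->3 | applicable
count: 1
applicable_count: 1
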